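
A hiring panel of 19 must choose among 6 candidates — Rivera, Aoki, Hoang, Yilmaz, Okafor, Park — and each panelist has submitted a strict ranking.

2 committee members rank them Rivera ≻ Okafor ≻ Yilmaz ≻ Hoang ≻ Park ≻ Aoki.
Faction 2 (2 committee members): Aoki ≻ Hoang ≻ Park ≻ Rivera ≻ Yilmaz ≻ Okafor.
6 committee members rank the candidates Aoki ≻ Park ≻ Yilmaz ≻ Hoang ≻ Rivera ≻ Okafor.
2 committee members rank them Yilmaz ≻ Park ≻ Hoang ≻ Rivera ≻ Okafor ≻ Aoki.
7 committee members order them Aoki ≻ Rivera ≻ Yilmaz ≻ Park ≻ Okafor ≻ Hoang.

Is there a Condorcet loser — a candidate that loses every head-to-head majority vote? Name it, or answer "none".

Okafor

Pairwise majorities:
Rivera–Aoki: Aoki 15–4.
Rivera vs Hoang: Rivera preferred on 2+7 = 9 ballots; Hoang wins 10–9.
Rivera vs Yilmaz: 11 to 8, Rivera.
Rivera vs Okafor: Rivera, 19–0.
Rivera vs Park: 9 to 10, Park.
Aoki–Hoang: Aoki 15–4.
Aoki vs Yilmaz: Aoki wins 15–4.
Aoki–Okafor: Aoki 15–4.
Aoki vs Park: 2+6+7 = 15 for Aoki, 4 for Park — Aoki by 15–4.
Hoang vs Yilmaz: Yilmaz, 17–2.
Hoang vs Okafor: 10 to 9, Hoang.
Hoang vs Park: Hoang preferred on 2+2 = 4 ballots; Park wins 15–4.
Yilmaz vs Okafor: Yilmaz wins 17–2.
Yilmaz vs Park: 2+2+7 = 11 for Yilmaz, 8 for Park — Yilmaz by 11–8.
Okafor–Park: Park 17–2.
Only Okafor has no wins; Okafor is the Condorcet loser.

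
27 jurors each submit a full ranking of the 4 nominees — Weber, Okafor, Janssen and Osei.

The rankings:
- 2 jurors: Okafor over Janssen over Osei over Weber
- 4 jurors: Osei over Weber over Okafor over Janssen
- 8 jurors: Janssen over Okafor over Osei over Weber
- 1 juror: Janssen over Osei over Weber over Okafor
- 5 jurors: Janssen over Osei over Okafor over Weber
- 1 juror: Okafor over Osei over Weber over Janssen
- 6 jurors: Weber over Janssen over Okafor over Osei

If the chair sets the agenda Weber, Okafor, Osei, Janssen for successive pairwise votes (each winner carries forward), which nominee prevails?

Janssen

Round 1: Weber vs Okafor — 11–16, Okafor advances.
Round 2: Okafor vs Osei — 17–10, Okafor advances.
Round 3: Okafor vs Janssen — 7–20, Janssen advances.
The agenda winner is Janssen.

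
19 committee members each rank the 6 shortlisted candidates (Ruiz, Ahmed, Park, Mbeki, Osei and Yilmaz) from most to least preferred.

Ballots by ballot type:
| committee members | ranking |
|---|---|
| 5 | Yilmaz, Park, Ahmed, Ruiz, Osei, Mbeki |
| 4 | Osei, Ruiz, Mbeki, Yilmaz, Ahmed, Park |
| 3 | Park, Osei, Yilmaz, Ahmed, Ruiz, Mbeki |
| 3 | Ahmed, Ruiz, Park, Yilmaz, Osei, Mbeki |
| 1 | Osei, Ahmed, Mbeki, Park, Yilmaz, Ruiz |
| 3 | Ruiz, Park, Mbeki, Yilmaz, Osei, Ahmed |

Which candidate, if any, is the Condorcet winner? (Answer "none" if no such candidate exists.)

none

Head-to-head results (19 committee members):
Ruiz vs Ahmed: Ahmed wins 12–7.
Ruiz vs Park: 4+3+3 = 10 for Ruiz, 9 for Park — Ruiz by 10–9.
Ruiz–Mbeki: Ruiz 18–1.
Ruiz vs Osei: Ruiz wins 11–8.
Ruiz vs Yilmaz: Ruiz wins 10–9.
Ahmed vs Park: 4+3+1 = 8 for Ahmed, 11 for Park — Park by 11–8.
Ahmed–Mbeki: Ahmed 12–7.
Ahmed vs Osei: Osei, 11–8.
Ahmed vs Yilmaz: Ahmed is ranked higher on 3+1 = 4 ballots, Yilmaz on 15. Yilmaz wins 15–4.
Park vs Mbeki: Park wins 14–5.
Park–Osei: Park 14–5.
Park vs Yilmaz: Park, 10–9.
Mbeki vs Osei: Osei, 16–3.
Mbeki vs Yilmaz: Mbeki preferred on 4+1+3 = 8 ballots; Yilmaz wins 11–8.
Osei vs Yilmaz: Osei is ranked higher on 4+3+1 = 8 ballots, Yilmaz on 11. Yilmaz wins 11–8.
Each candidate drops at least one matchup (Ruiz loses to Ahmed; Ahmed loses to Park; Park loses to Ruiz; Mbeki loses to Ruiz; Osei loses to Ruiz; Yilmaz loses to Ruiz); the cycle Ruiz → Park → Ahmed → Ruiz rules out a Condorcet winner.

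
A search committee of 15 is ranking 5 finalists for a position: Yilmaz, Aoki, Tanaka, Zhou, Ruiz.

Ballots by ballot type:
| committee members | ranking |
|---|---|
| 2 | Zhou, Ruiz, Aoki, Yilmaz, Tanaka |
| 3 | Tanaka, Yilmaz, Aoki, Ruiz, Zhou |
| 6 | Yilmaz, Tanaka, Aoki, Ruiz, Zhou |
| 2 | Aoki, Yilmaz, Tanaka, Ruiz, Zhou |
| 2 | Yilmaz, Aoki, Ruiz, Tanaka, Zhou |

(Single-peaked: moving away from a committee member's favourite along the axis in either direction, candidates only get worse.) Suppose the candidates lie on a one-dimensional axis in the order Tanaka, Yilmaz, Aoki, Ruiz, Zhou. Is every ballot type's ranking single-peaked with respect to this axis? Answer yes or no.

yes

Axis positions: Tanaka=1, Yilmaz=2, Aoki=3, Ruiz=4, Zhou=5.
Ballot type 1 (peak Zhou at position 5): ranking walks positions 5-4-3-2-1, expanding outward from the peak — single-peaked.
Ballot type 2 (peak Tanaka at position 1): ranking walks positions 1-2-3-4-5, expanding outward from the peak — single-peaked.
Ballot type 3 (peak Yilmaz at position 2): ranking walks positions 2-1-3-4-5, expanding outward from the peak — single-peaked.
Ballot type 4 (peak Aoki at position 3): ranking walks positions 3-2-1-4-5, expanding outward from the peak — single-peaked.
Ballot type 5 (peak Yilmaz at position 2): ranking walks positions 2-3-4-1-5, expanding outward from the peak — single-peaked.
Every ranking is single-peaked on this axis.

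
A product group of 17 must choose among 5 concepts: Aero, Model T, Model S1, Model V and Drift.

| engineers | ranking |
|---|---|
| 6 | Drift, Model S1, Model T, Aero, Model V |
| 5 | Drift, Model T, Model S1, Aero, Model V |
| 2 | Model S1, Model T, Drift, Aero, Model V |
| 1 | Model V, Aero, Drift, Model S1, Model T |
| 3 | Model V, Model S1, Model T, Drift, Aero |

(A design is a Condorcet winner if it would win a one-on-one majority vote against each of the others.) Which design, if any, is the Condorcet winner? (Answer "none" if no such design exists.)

Head-to-head results (17 engineers):
Aero vs Model T: 1 for Aero, 16 for Model T — Model T by 16–1.
Aero vs Model S1: 1 for Aero, 16 for Model S1 — Model S1 by 16–1.
Aero vs Model V: Aero preferred on 6+5+2 = 13 ballots; Aero wins 13–4.
Aero vs Drift: 1 for Aero, 16 for Drift — Drift by 16–1.
Model T vs Model S1: 5 to 12, Model S1.
Model T vs Model V: 6+5+2 = 13 for Model T, 4 for Model V — Model T by 13–4.
Model T vs Drift: 2+3 = 5 for Model T, 12 for Drift — Drift by 12–5.
Model S1 vs Model V: Model S1 preferred on 6+5+2 = 13 ballots; Model S1 wins 13–4.
Model S1 vs Drift: Model S1 is ranked higher on 2+3 = 5 ballots, Drift on 12. Drift wins 12–5.
Model V vs Drift: Model V is ranked higher on 1+3 = 4 ballots, Drift on 13. Drift wins 13–4.
Drift beats each of Aero, Model T, Model S1, Model V — Drift is the Condorcet winner.

Drift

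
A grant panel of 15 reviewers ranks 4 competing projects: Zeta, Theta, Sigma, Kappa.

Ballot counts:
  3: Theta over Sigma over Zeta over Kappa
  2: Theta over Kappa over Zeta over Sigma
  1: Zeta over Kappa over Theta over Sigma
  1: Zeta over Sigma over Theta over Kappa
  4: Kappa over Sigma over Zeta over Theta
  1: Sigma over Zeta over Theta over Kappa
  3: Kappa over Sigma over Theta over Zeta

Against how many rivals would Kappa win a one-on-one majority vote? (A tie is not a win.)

3

Kappa against each rival (15 reviewers):
Kappa vs Zeta: Kappa preferred on 2+4+3 = 9 ballots; Kappa wins 9–6.
Kappa–Theta: Kappa 8–7.
Kappa vs Sigma: Kappa is ranked higher on 2+1+4+3 = 10 ballots, Sigma on 5. Kappa wins 10–5.
Kappa beats Zeta, Theta, Sigma — 3 pairwise wins.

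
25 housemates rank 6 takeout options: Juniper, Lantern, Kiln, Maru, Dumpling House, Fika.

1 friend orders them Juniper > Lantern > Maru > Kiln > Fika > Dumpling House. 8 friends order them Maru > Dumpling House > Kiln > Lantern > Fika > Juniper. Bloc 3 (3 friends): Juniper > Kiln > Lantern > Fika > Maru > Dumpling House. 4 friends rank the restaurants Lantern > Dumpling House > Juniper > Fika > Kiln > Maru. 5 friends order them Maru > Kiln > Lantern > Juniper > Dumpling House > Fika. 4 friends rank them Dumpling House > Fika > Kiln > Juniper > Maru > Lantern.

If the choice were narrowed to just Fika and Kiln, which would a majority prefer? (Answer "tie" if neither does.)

Kiln

Ballots ranking Fika above Kiln: 4 + 4 = 8.
Ballots ranking Kiln above Fika: 25 − 8 = 17.
Kiln wins the head-to-head 17–8.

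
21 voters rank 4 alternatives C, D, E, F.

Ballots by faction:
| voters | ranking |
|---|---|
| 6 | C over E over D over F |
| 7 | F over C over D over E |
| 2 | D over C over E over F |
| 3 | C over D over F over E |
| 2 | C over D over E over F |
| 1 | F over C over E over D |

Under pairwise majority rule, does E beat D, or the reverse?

D

Ballots ranking E above D: 6 + 1 = 7.
Ballots ranking D above E: 21 − 7 = 14.
D wins the head-to-head 14–7.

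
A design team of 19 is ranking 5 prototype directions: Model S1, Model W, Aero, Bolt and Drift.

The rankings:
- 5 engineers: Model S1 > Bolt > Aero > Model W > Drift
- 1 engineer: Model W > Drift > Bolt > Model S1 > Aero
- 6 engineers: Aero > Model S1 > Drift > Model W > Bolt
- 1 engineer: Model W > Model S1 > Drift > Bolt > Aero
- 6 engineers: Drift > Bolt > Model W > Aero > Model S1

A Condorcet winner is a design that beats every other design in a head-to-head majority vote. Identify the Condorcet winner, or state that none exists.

Check each pair by majority over 19 ballots:
Model S1–Model W: Model S1 11–8.
Model S1 vs Aero: Aero, 12–7.
Model S1 vs Bolt: Model S1 wins 12–7.
Model S1 vs Drift: Model S1 wins 12–7.
Model W vs Aero: Aero wins 11–8.
Model W vs Bolt: Bolt, 11–8.
Model W vs Drift: Drift, 12–7.
Aero–Bolt: Bolt 13–6.
Aero–Drift: Aero 11–8.
Bolt–Drift: Drift 14–5.
Each design drops at least one matchup (Model S1 loses to Aero; Model W loses to Model S1; Aero loses to Bolt; Bolt loses to Model S1; Drift loses to Model S1); the cycle Model S1 > Bolt > Aero > Model S1 rules out a Condorcet winner.

none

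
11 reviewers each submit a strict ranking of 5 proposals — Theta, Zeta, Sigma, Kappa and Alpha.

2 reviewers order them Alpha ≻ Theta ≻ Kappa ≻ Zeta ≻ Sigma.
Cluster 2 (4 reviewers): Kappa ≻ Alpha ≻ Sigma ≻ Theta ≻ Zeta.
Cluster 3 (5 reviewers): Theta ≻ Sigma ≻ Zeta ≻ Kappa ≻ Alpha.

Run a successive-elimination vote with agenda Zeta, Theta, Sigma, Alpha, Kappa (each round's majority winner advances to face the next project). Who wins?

Kappa

Round 1: Zeta vs Theta — 0–11, Theta advances.
Round 2: Theta vs Sigma — 7–4, Theta advances.
Round 3: Theta vs Alpha — 5–6, Alpha advances.
Round 4: Alpha vs Kappa — 2–9, Kappa advances.
The agenda winner is Kappa.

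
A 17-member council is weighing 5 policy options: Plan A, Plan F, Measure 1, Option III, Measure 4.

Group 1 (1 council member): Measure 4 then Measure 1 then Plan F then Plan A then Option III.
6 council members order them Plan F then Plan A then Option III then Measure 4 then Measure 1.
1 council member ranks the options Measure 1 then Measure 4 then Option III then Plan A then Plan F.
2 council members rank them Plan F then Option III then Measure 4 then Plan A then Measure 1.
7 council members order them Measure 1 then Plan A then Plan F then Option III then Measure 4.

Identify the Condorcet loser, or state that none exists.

Pairwise majorities:
Plan A–Plan F: Plan F 9–8.
Plan A vs Measure 1: Plan A is ranked higher on 6+2 = 8 ballots, Measure 1 on 9. Measure 1 wins 9–8.
Plan A vs Option III: Plan A, 14–3.
Plan A vs Measure 4: Plan A is ranked higher on 6+7 = 13 ballots, Measure 4 on 4. Plan A wins 13–4.
Plan F vs Measure 1: Measure 1 wins 9–8.
Plan F vs Option III: Plan F, 16–1.
Plan F vs Measure 4: Plan F, 15–2.
Measure 1 vs Option III: 9 to 8, Measure 1.
Measure 1 vs Measure 4: 1+7 = 8 for Measure 1, 9 for Measure 4 — Measure 4 by 9–8.
Option III vs Measure 4: Option III preferred on 6+2+7 = 15 ballots; Option III wins 15–2.
No option is winless: Plan A beats Option III; Plan F beats Plan A; Measure 1 beats Plan A; Option III beats Measure 4; Measure 4 beats Measure 1. There is no Condorcet loser.

none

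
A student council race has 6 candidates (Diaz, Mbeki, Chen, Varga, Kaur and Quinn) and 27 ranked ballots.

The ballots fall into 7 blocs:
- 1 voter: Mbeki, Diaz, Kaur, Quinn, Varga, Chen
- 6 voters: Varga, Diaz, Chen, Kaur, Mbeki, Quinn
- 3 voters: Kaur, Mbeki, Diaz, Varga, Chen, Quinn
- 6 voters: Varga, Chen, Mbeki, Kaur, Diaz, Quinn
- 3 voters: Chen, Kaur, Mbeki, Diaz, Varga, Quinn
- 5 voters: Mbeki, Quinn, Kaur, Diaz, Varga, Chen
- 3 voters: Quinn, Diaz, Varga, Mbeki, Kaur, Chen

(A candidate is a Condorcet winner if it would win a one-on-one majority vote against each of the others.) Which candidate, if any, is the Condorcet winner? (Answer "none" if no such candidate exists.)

Check each pair by majority over 27 ballots:
Diaz vs Mbeki: 9 to 18, Mbeki.
Diaz vs Chen: Diaz, 18–9.
Diaz vs Varga: Diaz wins 15–12.
Diaz vs Kaur: Diaz preferred on 1+6+3 = 10 ballots; Kaur wins 17–10.
Diaz vs Quinn: Diaz wins 19–8.
Mbeki vs Chen: 12 to 15, Chen.
Mbeki vs Varga: 1+3+3+5 = 12 for Mbeki, 15 for Varga — Varga by 15–12.
Mbeki vs Kaur: 1+6+5+3 = 15 for Mbeki, 12 for Kaur — Mbeki by 15–12.
Mbeki vs Quinn: Mbeki is ranked higher on 1+6+3+6+3+5 = 24 ballots, Quinn on 3. Mbeki wins 24–3.
Chen–Varga: Varga 24–3.
Chen vs Kaur: Chen, 15–12.
Chen vs Quinn: Chen, 18–9.
Varga vs Kaur: Varga is ranked higher on 6+6+3 = 15 ballots, Kaur on 12. Varga wins 15–12.
Varga vs Quinn: Varga wins 18–9.
Kaur vs Quinn: Kaur, 19–8.
Every candidate loses at least once (Diaz loses to Mbeki; Mbeki loses to Chen; Chen loses to Diaz; Varga loses to Diaz; Kaur loses to Mbeki; Quinn loses to Diaz). The majority relation contains the cycle Diaz > Chen > Mbeki > Diaz, so there is no Condorcet winner.

none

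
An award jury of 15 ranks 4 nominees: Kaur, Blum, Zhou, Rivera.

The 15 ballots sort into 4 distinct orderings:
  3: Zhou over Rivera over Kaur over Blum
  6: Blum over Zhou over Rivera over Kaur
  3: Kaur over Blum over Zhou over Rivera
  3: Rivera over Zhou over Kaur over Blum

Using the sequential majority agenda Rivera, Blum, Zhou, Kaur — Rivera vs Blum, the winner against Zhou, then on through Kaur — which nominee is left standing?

Round 1: Rivera vs Blum — 6–9, Blum advances.
Round 2: Blum vs Zhou — 9–6, Blum advances.
Round 3: Blum vs Kaur — 6–9, Kaur advances.
Kaur survives the agenda.

Kaur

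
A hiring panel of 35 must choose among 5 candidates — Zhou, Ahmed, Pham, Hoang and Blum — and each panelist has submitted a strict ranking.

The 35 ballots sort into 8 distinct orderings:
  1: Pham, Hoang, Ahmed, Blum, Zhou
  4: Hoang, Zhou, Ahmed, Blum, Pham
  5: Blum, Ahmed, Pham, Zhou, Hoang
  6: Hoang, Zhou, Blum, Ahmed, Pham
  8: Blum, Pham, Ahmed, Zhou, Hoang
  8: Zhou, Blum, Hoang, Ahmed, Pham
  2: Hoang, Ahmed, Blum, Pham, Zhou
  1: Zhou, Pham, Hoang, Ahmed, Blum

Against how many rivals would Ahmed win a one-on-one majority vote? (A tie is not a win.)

Ahmed against each rival (35 committee members):
Ahmed vs Zhou: 1+5+8+2 = 16 for Ahmed, 19 for Zhou — Zhou by 19–16.
Ahmed–Pham: Ahmed 25–10.
Ahmed vs Hoang: Hoang, 22–13.
Ahmed vs Blum: Blum, 27–8.
Ahmed beats Pham; loses to Zhou, Hoang, Blum — 1 pairwise win.

1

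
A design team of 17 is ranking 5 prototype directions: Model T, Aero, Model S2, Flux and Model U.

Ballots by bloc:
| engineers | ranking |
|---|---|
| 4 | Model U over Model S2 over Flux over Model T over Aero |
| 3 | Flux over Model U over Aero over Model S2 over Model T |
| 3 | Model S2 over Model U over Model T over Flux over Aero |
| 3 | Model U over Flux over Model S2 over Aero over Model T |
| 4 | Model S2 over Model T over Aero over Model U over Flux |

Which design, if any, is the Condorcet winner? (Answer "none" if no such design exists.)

Check each pair by majority over 17 ballots:
Model T vs Aero: Model T is ranked higher on 4+3+4 = 11 ballots, Aero on 6. Model T wins 11–6.
Model T vs Model S2: 0 to 17, Model S2.
Model T vs Flux: Model T is ranked higher on 3+4 = 7 ballots, Flux on 10. Flux wins 10–7.
Model T vs Model U: 4 to 13, Model U.
Aero vs Model S2: 3 for Aero, 14 for Model S2 — Model S2 by 14–3.
Aero vs Flux: Aero is ranked higher on 4 ballots, Flux on 13. Flux wins 13–4.
Aero vs Model U: 4 to 13, Model U.
Model S2 vs Flux: 4+3+4 = 11 for Model S2, 6 for Flux — Model S2 by 11–6.
Model S2 vs Model U: Model S2 is ranked higher on 3+4 = 7 ballots, Model U on 10. Model U wins 10–7.
Flux vs Model U: 3 for Flux, 14 for Model U — Model U by 14–3.
Model U beats each of Model T, Aero, Model S2, Flux — Model U is the Condorcet winner.

Model U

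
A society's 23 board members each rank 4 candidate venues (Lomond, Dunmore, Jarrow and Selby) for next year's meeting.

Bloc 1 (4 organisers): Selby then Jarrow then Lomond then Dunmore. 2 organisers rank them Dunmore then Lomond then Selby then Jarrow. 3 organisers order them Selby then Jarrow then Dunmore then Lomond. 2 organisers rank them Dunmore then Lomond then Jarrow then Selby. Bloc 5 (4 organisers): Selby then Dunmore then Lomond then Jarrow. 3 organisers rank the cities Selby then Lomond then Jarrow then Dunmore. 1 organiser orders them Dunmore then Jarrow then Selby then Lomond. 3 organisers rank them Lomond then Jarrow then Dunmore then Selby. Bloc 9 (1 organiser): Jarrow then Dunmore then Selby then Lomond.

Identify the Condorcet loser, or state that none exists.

none

Head-to-head results (23 organisers):
Lomond–Dunmore: Dunmore 13–10.
Lomond–Jarrow: Lomond 14–9.
Lomond vs Selby: 2+2+3 = 7 for Lomond, 16 for Selby — Selby by 16–7.
Dunmore vs Jarrow: 2+2+4+1 = 9 for Dunmore, 14 for Jarrow — Jarrow by 14–9.
Dunmore vs Selby: Dunmore preferred on 2+2+1+3+1 = 9 ballots; Selby wins 14–9.
Jarrow vs Selby: Jarrow preferred on 2+1+3+1 = 7 ballots; Selby wins 16–7.
No city is winless: Lomond beats Jarrow; Dunmore beats Lomond; Jarrow beats Dunmore; Selby beats Lomond. There is no Condorcet loser.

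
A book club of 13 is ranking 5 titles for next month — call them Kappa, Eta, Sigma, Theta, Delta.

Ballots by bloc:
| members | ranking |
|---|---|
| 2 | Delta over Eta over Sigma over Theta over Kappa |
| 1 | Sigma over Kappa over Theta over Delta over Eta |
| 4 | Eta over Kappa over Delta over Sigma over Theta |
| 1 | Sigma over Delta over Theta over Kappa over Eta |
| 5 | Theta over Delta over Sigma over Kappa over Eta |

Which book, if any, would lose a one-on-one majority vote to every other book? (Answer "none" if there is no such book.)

Pairwise majorities:
Kappa vs Eta: 7 to 6, Kappa.
Kappa vs Sigma: Sigma, 9–4.
Kappa vs Theta: Theta, 8–5.
Kappa vs Delta: Delta wins 8–5.
Eta vs Sigma: Sigma wins 7–6.
Eta vs Theta: Theta wins 7–6.
Eta–Delta: Delta 9–4.
Sigma vs Theta: Sigma is ranked higher on 2+1+4+1 = 8 ballots, Theta on 5. Sigma wins 8–5.
Sigma vs Delta: Delta wins 11–2.
Theta vs Delta: Delta wins 7–6.
Eta is beaten in every head-to-head and is the Condorcet loser.

Eta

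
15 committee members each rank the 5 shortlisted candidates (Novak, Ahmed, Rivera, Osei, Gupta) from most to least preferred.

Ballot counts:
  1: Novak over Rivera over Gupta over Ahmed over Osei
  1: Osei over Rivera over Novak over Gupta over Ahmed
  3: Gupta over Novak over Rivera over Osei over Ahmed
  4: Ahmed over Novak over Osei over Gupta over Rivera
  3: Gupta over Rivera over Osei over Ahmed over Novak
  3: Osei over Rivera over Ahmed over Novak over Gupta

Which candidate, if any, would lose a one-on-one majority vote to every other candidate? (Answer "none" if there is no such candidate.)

Pairwise majorities:
Novak vs Ahmed: Novak preferred on 1+1+3 = 5 ballots; Ahmed wins 10–5.
Novak vs Rivera: Novak is ranked higher on 1+3+4 = 8 ballots, Rivera on 7. Novak wins 8–7.
Novak vs Osei: Novak wins 8–7.
Novak vs Gupta: Novak preferred on 1+1+4+3 = 9 ballots; Novak wins 9–6.
Ahmed–Rivera: Rivera 11–4.
Ahmed vs Osei: Osei, 10–5.
Ahmed vs Gupta: Gupta wins 8–7.
Rivera–Osei: Osei 8–7.
Rivera vs Gupta: Rivera is ranked higher on 1+1+3 = 5 ballots, Gupta on 10. Gupta wins 10–5.
Osei–Gupta: Osei 8–7.
No candidate is winless: Novak beats Rivera; Ahmed beats Novak; Rivera beats Ahmed; Osei beats Ahmed; Gupta beats Ahmed. There is no Condorcet loser.

none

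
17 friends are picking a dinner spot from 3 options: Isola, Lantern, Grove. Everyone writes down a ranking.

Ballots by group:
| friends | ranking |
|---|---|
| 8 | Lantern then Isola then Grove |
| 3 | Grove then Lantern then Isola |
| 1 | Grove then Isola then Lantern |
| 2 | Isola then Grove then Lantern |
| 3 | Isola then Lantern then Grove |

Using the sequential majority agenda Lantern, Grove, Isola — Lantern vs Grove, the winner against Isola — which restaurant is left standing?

Round 1: Lantern vs Grove — 11–6, Lantern advances.
Round 2: Lantern vs Isola — 11–6, Lantern advances.
Lantern survives the agenda.

Lantern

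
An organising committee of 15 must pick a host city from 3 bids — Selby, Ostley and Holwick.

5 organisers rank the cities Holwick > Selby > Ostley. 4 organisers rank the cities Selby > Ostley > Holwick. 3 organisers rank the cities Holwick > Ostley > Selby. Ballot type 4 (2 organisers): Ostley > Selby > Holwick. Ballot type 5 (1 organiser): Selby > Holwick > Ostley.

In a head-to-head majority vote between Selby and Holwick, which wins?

Ballots ranking Selby above Holwick: 4 + 2 + 1 = 7.
Ballots ranking Holwick above Selby: 15 − 7 = 8.
Holwick wins the head-to-head 8–7.

Holwick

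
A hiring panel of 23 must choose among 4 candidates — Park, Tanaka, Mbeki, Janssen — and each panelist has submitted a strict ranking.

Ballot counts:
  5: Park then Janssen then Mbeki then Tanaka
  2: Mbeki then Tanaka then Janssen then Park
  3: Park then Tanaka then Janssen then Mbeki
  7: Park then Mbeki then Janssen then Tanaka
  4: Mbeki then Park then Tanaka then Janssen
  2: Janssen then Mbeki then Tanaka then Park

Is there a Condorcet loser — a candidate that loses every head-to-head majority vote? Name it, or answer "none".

Tanaka

Pairwise majorities:
Park vs Tanaka: Park wins 19–4.
Park vs Mbeki: Park wins 15–8.
Park–Janssen: Park 19–4.
Tanaka vs Mbeki: Mbeki wins 20–3.
Tanaka vs Janssen: Tanaka preferred on 2+3+4 = 9 ballots; Janssen wins 14–9.
Mbeki vs Janssen: 2+7+4 = 13 for Mbeki, 10 for Janssen — Mbeki by 13–10.
Tanaka is beaten in every head-to-head and is the Condorcet loser.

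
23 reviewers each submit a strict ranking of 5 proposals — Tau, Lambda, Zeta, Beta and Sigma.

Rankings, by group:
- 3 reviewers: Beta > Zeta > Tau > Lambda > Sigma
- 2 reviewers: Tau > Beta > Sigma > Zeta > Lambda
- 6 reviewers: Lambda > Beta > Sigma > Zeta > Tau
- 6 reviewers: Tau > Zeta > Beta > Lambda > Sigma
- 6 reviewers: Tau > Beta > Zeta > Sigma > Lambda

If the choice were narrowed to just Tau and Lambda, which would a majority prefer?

Tau

Ballots ranking Tau above Lambda: 3 + 2 + 6 + 6 = 17.
Ballots ranking Lambda above Tau: 23 − 17 = 6.
Tau wins the head-to-head 17–6.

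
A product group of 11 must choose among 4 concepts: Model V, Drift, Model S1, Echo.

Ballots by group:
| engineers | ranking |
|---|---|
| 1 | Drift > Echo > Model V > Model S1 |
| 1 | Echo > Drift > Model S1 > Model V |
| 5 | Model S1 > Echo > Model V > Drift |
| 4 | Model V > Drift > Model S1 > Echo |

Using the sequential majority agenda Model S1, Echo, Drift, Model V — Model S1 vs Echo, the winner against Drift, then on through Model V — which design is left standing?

Round 1: Model S1 vs Echo — 9–2, Model S1 advances.
Round 2: Model S1 vs Drift — 5–6, Drift advances.
Round 3: Drift vs Model V — 2–9, Model V advances.
The agenda winner is Model V.

Model V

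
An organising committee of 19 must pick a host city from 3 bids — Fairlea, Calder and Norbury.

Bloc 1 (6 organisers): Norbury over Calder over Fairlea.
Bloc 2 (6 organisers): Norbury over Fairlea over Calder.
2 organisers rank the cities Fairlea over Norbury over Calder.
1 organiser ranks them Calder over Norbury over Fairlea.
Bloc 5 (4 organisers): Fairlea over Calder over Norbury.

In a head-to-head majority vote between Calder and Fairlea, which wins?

Fairlea

Ballots ranking Calder above Fairlea: 6 + 1 = 7.
Ballots ranking Fairlea above Calder: 19 − 7 = 12.
Fairlea wins the head-to-head 12–7.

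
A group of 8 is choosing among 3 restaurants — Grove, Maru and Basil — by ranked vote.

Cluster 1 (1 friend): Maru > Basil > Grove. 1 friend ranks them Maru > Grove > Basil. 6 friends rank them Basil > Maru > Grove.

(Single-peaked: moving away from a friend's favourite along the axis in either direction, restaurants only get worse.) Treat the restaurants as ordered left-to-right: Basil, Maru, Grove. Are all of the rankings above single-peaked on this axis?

Axis positions: Basil=1, Maru=2, Grove=3.
Cluster 1 (peak Maru at position 2): ranking walks positions 2-1-3, expanding outward from the peak — single-peaked.
Cluster 2 (peak Maru at position 2): ranking walks positions 2-3-1, expanding outward from the peak — single-peaked.
Cluster 3 (peak Basil at position 1): ranking walks positions 1-2-3, expanding outward from the peak — single-peaked.
Every ranking is single-peaked on this axis.

yes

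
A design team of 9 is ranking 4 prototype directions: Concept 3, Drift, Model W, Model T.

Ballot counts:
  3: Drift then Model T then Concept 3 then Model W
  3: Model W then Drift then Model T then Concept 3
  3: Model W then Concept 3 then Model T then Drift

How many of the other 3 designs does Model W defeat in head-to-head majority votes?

3

Model W against each rival (9 engineers):
Model W vs Concept 3: Model W wins 6–3.
Model W–Drift: Model W 6–3.
Model W vs Model T: 6 to 3, Model W.
Model W beats Concept 3, Drift, Model T — 3 pairwise wins.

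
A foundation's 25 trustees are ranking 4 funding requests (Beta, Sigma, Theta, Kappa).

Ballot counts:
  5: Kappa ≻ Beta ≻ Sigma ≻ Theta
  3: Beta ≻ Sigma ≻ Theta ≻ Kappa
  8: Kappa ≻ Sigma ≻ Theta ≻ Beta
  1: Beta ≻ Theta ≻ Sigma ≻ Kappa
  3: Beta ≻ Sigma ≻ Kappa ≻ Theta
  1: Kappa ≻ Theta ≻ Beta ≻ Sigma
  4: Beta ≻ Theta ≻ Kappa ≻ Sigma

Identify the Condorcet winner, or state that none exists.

Head-to-head results (25 reviewers):
Beta vs Sigma: Beta, 17–8.
Beta vs Theta: Beta wins 16–9.
Beta vs Kappa: Kappa wins 14–11.
Sigma vs Theta: Sigma wins 19–6.
Sigma vs Kappa: Kappa, 18–7.
Theta vs Kappa: Kappa wins 17–8.
Only Kappa has no losses; Kappa is the Condorcet winner.

Kappa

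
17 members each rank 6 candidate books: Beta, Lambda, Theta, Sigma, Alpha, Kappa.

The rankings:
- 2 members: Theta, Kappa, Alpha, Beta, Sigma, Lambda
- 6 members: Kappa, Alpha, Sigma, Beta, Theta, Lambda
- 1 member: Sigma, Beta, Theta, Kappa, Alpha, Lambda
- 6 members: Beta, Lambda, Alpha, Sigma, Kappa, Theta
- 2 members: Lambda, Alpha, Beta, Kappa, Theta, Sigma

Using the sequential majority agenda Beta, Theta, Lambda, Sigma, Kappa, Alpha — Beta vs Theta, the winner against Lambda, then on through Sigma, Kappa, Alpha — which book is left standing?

Round 1: Beta vs Theta — 15–2, Beta advances.
Round 2: Beta vs Lambda — 15–2, Beta advances.
Round 3: Beta vs Sigma — 10–7, Beta advances.
Round 4: Beta vs Kappa — 9–8, Beta advances.
Round 5: Beta vs Alpha — 7–10, Alpha advances.
Alpha survives the agenda.

Alpha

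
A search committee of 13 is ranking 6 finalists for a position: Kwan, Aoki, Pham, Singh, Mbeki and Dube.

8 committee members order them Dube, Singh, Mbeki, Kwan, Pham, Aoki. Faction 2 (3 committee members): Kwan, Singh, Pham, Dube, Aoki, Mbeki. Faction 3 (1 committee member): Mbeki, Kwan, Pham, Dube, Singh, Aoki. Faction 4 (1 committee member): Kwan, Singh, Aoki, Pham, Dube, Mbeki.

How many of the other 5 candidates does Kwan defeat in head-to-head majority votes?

Kwan against each rival (13 committee members):
Kwan vs Aoki: 8+3+1+1 = 13 for Kwan, 0 for Aoki — Kwan by 13–0.
Kwan vs Pham: 13 to 0, Kwan.
Kwan vs Singh: Singh, 8–5.
Kwan–Mbeki: Mbeki 9–4.
Kwan vs Dube: 3+1+1 = 5 for Kwan, 8 for Dube — Dube by 8–5.
Kwan beats Aoki, Pham; loses to Singh, Mbeki, Dube — 2 pairwise wins.

2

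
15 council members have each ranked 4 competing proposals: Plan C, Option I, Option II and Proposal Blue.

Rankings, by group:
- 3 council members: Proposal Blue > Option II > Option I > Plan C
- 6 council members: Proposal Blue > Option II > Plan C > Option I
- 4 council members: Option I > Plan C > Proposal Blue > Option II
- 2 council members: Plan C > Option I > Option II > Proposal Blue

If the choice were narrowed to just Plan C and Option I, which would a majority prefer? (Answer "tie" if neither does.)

Plan C

Ballots ranking Plan C above Option I: 6 + 2 = 8.
Ballots ranking Option I above Plan C: 15 − 8 = 7.
Plan C wins the head-to-head 8–7.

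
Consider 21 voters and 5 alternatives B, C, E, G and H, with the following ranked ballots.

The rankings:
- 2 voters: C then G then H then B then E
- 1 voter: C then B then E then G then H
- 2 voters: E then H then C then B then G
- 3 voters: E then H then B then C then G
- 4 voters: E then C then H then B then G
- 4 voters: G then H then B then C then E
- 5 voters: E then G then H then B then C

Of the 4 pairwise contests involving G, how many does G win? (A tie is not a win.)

2

G against each rival (21 voters):
G vs B: G wins 11–10.
G vs C: G preferred on 4+5 = 9 ballots; C wins 12–9.
G vs E: 2+4 = 6 for G, 15 for E — E by 15–6.
G vs H: G preferred on 2+1+4+5 = 12 ballots; G wins 12–9.
G beats B, H; loses to C, E — 2 pairwise wins.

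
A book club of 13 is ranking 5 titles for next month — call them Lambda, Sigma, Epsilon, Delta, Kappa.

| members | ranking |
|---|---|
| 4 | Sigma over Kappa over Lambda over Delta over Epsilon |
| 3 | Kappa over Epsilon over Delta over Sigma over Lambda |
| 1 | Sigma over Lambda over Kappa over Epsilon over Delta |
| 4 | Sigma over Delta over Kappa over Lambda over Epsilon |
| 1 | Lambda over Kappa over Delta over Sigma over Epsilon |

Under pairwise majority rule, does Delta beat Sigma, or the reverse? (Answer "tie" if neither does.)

Sigma

Ballots ranking Delta above Sigma: 3 + 1 = 4.
Ballots ranking Sigma above Delta: 13 − 4 = 9.
Sigma wins the head-to-head 9–4.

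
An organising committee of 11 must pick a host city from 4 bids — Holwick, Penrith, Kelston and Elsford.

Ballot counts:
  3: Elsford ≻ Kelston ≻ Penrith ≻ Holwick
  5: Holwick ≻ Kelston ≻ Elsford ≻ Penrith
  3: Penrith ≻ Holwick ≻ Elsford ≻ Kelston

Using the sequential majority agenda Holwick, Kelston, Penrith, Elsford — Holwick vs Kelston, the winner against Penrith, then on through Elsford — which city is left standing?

Elsford

Round 1: Holwick vs Kelston — 8–3, Holwick advances.
Round 2: Holwick vs Penrith — 5–6, Penrith advances.
Round 3: Penrith vs Elsford — 3–8, Elsford advances.
Elsford survives the agenda.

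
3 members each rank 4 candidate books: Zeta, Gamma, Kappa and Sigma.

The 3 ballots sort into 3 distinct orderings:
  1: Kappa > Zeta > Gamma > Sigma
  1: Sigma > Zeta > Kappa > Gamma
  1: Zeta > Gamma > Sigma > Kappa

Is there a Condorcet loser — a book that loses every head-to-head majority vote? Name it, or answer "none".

Pairwise majorities:
Zeta vs Gamma: Zeta wins 3–0.
Zeta vs Kappa: 1+1 = 2 for Zeta, 1 for Kappa — Zeta by 2–1.
Zeta vs Sigma: 1+1 = 2 for Zeta, 1 for Sigma — Zeta by 2–1.
Gamma vs Kappa: Gamma is ranked higher on 1 ballot, Kappa on 2. Kappa wins 2–1.
Gamma–Sigma: Gamma 2–1.
Kappa vs Sigma: Sigma, 2–1.
Each book has at least one pairwise win (Zeta beats Gamma; Gamma beats Sigma; Kappa beats Gamma; Sigma beats Kappa) — no Condorcet loser.

none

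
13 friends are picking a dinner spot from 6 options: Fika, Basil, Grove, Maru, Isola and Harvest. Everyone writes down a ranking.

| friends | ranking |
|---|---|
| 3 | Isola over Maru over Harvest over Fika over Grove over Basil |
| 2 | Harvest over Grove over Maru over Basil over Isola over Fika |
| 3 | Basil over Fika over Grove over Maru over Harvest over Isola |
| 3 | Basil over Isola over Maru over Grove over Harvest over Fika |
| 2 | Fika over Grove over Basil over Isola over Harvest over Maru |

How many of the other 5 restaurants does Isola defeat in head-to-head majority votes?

Isola against each rival (13 friends):
Isola vs Fika: Isola preferred on 3+2+3 = 8 ballots; Isola wins 8–5.
Isola vs Basil: Basil wins 10–3.
Isola vs Grove: 3+3 = 6 for Isola, 7 for Grove — Grove by 7–6.
Isola–Maru: Isola 8–5.
Isola vs Harvest: Isola, 8–5.
Isola beats Fika, Maru, Harvest; loses to Basil, Grove — 3 pairwise wins.

3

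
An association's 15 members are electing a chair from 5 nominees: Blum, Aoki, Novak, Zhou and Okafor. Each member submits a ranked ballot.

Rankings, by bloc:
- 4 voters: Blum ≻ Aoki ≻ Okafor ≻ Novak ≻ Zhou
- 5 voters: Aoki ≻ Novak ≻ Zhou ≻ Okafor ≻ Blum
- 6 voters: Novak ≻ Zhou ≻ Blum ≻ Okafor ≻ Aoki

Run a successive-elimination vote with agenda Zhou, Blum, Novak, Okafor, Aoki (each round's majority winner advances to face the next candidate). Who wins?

Round 1: Zhou vs Blum — 11–4, Zhou advances.
Round 2: Zhou vs Novak — 0–15, Novak advances.
Round 3: Novak vs Okafor — 11–4, Novak advances.
Round 4: Novak vs Aoki — 6–9, Aoki advances.
Aoki survives the agenda.

Aoki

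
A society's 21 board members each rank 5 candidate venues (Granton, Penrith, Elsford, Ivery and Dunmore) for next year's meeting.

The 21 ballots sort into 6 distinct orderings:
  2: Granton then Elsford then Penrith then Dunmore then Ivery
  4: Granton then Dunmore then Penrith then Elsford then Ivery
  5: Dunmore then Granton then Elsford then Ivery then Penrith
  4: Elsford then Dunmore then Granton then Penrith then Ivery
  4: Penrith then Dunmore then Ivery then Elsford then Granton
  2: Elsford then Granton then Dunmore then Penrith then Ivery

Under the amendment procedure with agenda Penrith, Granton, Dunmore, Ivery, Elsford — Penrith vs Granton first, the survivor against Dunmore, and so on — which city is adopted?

Round 1: Penrith vs Granton — 4–17, Granton advances.
Round 2: Granton vs Dunmore — 8–13, Dunmore advances.
Round 3: Dunmore vs Ivery — 21–0, Dunmore advances.
Round 4: Dunmore vs Elsford — 13–8, Dunmore advances.
Dunmore survives the agenda.

Dunmore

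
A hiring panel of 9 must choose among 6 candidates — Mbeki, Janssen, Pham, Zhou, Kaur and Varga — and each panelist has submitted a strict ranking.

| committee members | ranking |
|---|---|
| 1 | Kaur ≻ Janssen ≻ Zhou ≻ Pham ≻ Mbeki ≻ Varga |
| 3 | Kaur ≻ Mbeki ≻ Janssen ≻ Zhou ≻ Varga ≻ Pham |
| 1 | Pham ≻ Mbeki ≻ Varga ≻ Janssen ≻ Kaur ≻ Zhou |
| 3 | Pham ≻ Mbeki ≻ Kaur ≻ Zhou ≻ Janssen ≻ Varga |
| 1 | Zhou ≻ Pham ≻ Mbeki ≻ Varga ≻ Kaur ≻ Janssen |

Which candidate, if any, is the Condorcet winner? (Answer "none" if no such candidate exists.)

Head-to-head results (9 committee members):
Mbeki vs Janssen: Mbeki preferred on 3+1+3+1 = 8 ballots; Mbeki wins 8–1.
Mbeki vs Pham: Pham wins 6–3.
Mbeki vs Zhou: Mbeki is ranked higher on 3+1+3 = 7 ballots, Zhou on 2. Mbeki wins 7–2.
Mbeki vs Kaur: Mbeki wins 5–4.
Mbeki–Varga: Mbeki 9–0.
Janssen vs Pham: Pham, 5–4.
Janssen vs Zhou: Janssen, 5–4.
Janssen vs Kaur: Janssen is ranked higher on 1 ballot, Kaur on 8. Kaur wins 8–1.
Janssen vs Varga: Janssen, 7–2.
Pham vs Zhou: 4 to 5, Zhou.
Pham vs Kaur: Pham wins 5–4.
Pham vs Varga: 1+1+3+1 = 6 for Pham, 3 for Varga — Pham by 6–3.
Zhou vs Kaur: Kaur wins 8–1.
Zhou vs Varga: Zhou wins 8–1.
Kaur vs Varga: 7 to 2, Kaur.
Every candidate loses at least once (Mbeki loses to Pham; Janssen loses to Mbeki; Pham loses to Zhou; Zhou loses to Mbeki; Kaur loses to Mbeki; Varga loses to Mbeki). The majority relation contains the cycle Mbeki beats Zhou beats Pham beats Mbeki, so there is no Condorcet winner.

none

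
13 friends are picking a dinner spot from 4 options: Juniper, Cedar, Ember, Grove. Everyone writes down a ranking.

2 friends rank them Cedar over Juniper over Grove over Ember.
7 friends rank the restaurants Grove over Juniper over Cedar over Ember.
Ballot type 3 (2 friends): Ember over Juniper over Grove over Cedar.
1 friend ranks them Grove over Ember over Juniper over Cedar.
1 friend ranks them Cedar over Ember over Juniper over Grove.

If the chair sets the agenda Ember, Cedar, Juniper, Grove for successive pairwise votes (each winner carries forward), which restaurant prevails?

Grove

Round 1: Ember vs Cedar — 3–10, Cedar advances.
Round 2: Cedar vs Juniper — 3–10, Juniper advances.
Round 3: Juniper vs Grove — 5–8, Grove advances.
Grove survives the agenda.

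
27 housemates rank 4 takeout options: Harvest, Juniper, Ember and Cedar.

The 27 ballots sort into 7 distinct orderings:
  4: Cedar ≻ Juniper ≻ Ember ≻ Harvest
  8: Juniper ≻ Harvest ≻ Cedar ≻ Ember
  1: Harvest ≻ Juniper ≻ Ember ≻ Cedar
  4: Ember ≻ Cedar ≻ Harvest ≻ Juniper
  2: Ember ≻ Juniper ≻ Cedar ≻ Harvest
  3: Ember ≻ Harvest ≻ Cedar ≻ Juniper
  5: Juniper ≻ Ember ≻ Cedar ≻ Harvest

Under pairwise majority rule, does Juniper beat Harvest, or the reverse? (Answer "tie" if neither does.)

Juniper

Ballots ranking Juniper above Harvest: 4 + 8 + 2 + 5 = 19.
Ballots ranking Harvest above Juniper: 27 − 19 = 8.
Juniper wins the head-to-head 19–8.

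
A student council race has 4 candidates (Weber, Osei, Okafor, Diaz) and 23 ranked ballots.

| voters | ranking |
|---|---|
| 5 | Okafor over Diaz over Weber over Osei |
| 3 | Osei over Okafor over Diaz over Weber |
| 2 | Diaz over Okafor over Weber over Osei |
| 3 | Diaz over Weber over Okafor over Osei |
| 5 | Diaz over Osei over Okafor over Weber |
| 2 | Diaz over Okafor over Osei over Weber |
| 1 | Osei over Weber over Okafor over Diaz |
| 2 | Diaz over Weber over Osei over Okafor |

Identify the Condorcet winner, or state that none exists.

Check each pair by majority over 23 ballots:
Weber vs Osei: Weber, 12–11.
Weber vs Okafor: Okafor wins 17–6.
Weber vs Diaz: Diaz, 22–1.
Osei vs Okafor: Okafor, 12–11.
Osei vs Diaz: Diaz, 19–4.
Okafor vs Diaz: Diaz, 14–9.
Diaz beats each of Weber, Osei, Okafor — Diaz is the Condorcet winner.

Diaz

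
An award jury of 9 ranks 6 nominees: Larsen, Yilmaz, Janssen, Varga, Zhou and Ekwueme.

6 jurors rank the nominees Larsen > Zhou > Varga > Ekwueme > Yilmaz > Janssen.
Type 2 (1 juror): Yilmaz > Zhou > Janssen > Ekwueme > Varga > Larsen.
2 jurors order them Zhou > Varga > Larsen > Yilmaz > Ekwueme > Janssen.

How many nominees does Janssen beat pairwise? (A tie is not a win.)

0

Janssen against each rival (9 jurors):
Janssen vs Larsen: 1 to 8, Larsen.
Janssen vs Yilmaz: Yilmaz wins 9–0.
Janssen–Varga: Varga 8–1.
Janssen vs Zhou: Zhou wins 9–0.
Janssen vs Ekwueme: 1 to 8, Ekwueme.
Janssen beats no one; loses to Larsen, Yilmaz, Varga, Zhou, Ekwueme — 0 pairwise wins.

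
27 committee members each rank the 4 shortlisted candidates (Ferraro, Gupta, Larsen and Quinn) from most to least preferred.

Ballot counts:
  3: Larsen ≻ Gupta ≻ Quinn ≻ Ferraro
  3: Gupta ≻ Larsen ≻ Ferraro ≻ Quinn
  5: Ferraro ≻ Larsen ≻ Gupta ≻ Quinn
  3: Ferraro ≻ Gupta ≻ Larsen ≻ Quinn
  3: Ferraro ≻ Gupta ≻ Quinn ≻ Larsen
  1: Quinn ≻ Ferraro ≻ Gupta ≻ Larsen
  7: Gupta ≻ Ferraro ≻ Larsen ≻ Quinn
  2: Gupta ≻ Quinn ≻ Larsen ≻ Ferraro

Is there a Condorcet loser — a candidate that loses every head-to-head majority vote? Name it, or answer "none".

Head-to-head results (27 committee members):
Ferraro vs Gupta: 12 to 15, Gupta.
Ferraro vs Larsen: 19 to 8, Ferraro.
Ferraro vs Quinn: Ferraro wins 21–6.
Gupta–Larsen: Gupta 19–8.
Gupta–Quinn: Gupta 26–1.
Larsen vs Quinn: Larsen preferred on 3+3+5+3+7 = 21 ballots; Larsen wins 21–6.
Quinn loses to every other candidate — it is the Condorcet loser.

Quinn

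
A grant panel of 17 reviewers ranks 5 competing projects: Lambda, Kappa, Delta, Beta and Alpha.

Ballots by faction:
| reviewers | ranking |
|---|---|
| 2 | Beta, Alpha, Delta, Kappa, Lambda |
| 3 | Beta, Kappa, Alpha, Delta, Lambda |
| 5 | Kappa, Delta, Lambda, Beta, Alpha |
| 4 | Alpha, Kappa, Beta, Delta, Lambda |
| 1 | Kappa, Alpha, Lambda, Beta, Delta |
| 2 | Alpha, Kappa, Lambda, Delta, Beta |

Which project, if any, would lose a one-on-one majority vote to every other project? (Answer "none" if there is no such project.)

Pairwise majorities:
Lambda vs Kappa: Lambda is ranked higher on 0 ballots, Kappa on 17. Kappa wins 17–0.
Lambda vs Delta: Delta, 14–3.
Lambda vs Beta: 8 to 9, Beta.
Lambda–Alpha: Alpha 12–5.
Kappa vs Delta: Kappa wins 15–2.
Kappa–Beta: Kappa 12–5.
Kappa vs Alpha: Kappa, 9–8.
Delta vs Beta: 7 to 10, Beta.
Delta vs Alpha: Delta preferred on 5 ballots; Alpha wins 12–5.
Beta vs Alpha: Beta preferred on 2+3+5 = 10 ballots; Beta wins 10–7.
Lambda loses to every other project — it is the Condorcet loser.

Lambda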